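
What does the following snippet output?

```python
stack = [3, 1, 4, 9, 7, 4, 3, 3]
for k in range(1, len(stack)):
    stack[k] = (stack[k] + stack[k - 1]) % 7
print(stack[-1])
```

6

k=1: stack[1] = (1+3)%7 = 4 → [3, 4, 4, 9, 7, 4, 3, 3]
k=2: stack[2] = (4+4)%7 = 1 → [3, 4, 1, 9, 7, 4, 3, 3]
k=3: stack[3] = (9+1)%7 = 3 → [3, 4, 1, 3, 7, 4, 3, 3]
k=4: stack[4] = (7+3)%7 = 3 → [3, 4, 1, 3, 3, 4, 3, 3]
k=5: stack[5] = (4+3)%7 = 0 → [3, 4, 1, 3, 3, 0, 3, 3]
k=6: stack[6] = (3+0)%7 = 3 → [3, 4, 1, 3, 3, 0, 3, 3]
k=7: stack[7] = (3+3)%7 = 6 → [3, 4, 1, 3, 3, 0, 3, 6]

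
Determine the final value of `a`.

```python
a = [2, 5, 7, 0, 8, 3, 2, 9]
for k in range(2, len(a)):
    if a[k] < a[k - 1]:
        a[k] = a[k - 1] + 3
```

[2, 5, 7, 10, 13, 16, 19, 22]

k=2: 7>=5, unchanged → [2, 5, 7, 0, 8, 3, 2, 9]
k=3: 0<7, a[3] = 7+3 = 10 → [2, 5, 7, 10, 8, 3, 2, 9]
k=4: 8<10, a[4] = 10+3 = 13 → [2, 5, 7, 10, 13, 3, 2, 9]
k=5: 3<13, a[5] = 13+3 = 16 → [2, 5, 7, 10, 13, 16, 2, 9]
k=6: 2<16, a[6] = 16+3 = 19 → [2, 5, 7, 10, 13, 16, 19, 9]
k=7: 9<19, a[7] = 19+3 = 22 → [2, 5, 7, 10, 13, 16, 19, 22]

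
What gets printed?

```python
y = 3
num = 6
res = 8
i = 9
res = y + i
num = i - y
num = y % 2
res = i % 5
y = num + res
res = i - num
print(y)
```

res = 3+9 = 12
num = 9-3 = 6
num = 3%2 = 1
res = 9%5 = 4
y = 1+4 = 5
res = 9-1 = 8

5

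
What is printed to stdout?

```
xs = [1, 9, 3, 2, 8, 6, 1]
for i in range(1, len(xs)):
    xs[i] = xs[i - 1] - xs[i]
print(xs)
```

[1, -8, -11, -13, -21, -27, -28]

i=1: xs[1] = 1-9 = -8 → [1, -8, 3, 2, 8, 6, 1]
i=2: xs[2] = (-8)-3 = -11 → [1, -8, -11, 2, 8, 6, 1]
i=3: xs[3] = (-11)-2 = -13 → [1, -8, -11, -13, 8, 6, 1]
i=4: xs[4] = (-13)-8 = -21 → [1, -8, -11, -13, -21, 6, 1]
i=5: xs[5] = (-21)-6 = -27 → [1, -8, -11, -13, -21, -27, 1]
i=6: xs[6] = (-27)-1 = -28 → [1, -8, -11, -13, -21, -27, -28]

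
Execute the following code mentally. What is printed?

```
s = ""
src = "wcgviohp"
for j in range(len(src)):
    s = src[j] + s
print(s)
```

j=0: prepend 'w' → 'w'
j=1: prepend 'c' → 'cw'
j=2: prepend 'g' → 'gcw'
j=3: prepend 'v' → 'vgcw'
j=4: prepend 'i' → 'ivgcw'
j=5: prepend 'o' → 'oivgcw'
j=6: prepend 'h' → 'hoivgcw'
j=7: prepend 'p' → 'phoivgcw'

phoivgcw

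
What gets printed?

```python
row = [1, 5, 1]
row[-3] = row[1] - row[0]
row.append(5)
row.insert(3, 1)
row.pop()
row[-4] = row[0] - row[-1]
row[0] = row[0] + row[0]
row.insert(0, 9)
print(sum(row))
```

row[-3] = row[1]-row[0] = 5-1 = 4 → [4, 5, 1]
append 5 → [4, 5, 1, 5]
insert 1 at 3 → [4, 5, 1, 1, 5]
pop() removes 5 → [4, 5, 1, 1]
row[-4] = row[0]-row[-1] = 4-1 = 3 → [3, 5, 1, 1]
row[0] = row[0]+row[0] = 3+3 = 6 → [6, 5, 1, 1]
insert 9 at 0 → [9, 6, 5, 1, 1]
sum = 22

22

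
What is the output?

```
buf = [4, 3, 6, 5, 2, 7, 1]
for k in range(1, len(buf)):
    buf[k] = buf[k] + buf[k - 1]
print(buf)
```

[4, 7, 13, 18, 20, 27, 28]

k=1: buf[1] = 3+4 = 7 → [4, 7, 6, 5, 2, 7, 1]
k=2: buf[2] = 6+7 = 13 → [4, 7, 13, 5, 2, 7, 1]
k=3: buf[3] = 5+13 = 18 → [4, 7, 13, 18, 2, 7, 1]
k=4: buf[4] = 2+18 = 20 → [4, 7, 13, 18, 20, 7, 1]
k=5: buf[5] = 7+20 = 27 → [4, 7, 13, 18, 20, 27, 1]
k=6: buf[6] = 1+27 = 28 → [4, 7, 13, 18, 20, 27, 28]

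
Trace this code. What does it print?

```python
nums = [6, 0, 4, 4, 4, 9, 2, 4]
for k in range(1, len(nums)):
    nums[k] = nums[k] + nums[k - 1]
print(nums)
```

k=1: nums[1] = 0+6 = 6 → [6, 6, 4, 4, 4, 9, 2, 4]
k=2: nums[2] = 4+6 = 10 → [6, 6, 10, 4, 4, 9, 2, 4]
k=3: nums[3] = 4+10 = 14 → [6, 6, 10, 14, 4, 9, 2, 4]
k=4: nums[4] = 4+14 = 18 → [6, 6, 10, 14, 18, 9, 2, 4]
k=5: nums[5] = 9+18 = 27 → [6, 6, 10, 14, 18, 27, 2, 4]
k=6: nums[6] = 2+27 = 29 → [6, 6, 10, 14, 18, 27, 29, 4]
k=7: nums[7] = 4+29 = 33 → [6, 6, 10, 14, 18, 27, 29, 33]

[6, 6, 10, 14, 18, 27, 29, 33]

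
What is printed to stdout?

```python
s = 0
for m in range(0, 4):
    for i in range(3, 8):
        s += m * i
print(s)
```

150

m=0,i=3: s = 0+0 = 0
m=0,i=4: s = 0+0 = 0
m=0,i=5: s = 0+0 = 0
m=0,i=6: s = 0+0 = 0
m=0,i=7: s = 0+0 = 0
m=1,i=3: s = 0+3 = 3
m=1,i=4: s = 3+4 = 7
m=1,i=5: s = 7+5 = 12
m=1,i=6: s = 12+6 = 18
m=1,i=7: s = 18+7 = 25
m=2,i=3: s = 25+6 = 31
m=2,i=4: s = 31+8 = 39
m=2,i=5: s = 39+10 = 49
m=2,i=6: s = 49+12 = 61
m=2,i=7: s = 61+14 = 75
m=3,i=3: s = 75+9 = 84
m=3,i=4: s = 84+12 = 96
m=3,i=5: s = 96+15 = 111
m=3,i=6: s = 111+18 = 129
m=3,i=7: s = 129+21 = 150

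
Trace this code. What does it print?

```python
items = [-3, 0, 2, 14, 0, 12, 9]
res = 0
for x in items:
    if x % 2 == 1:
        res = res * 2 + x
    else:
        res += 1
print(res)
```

x=-3: odd, res = 0*2+(-3) = -3
x=0: not odd, res = (-3)+1 = -2
x=2: not odd, res = (-2)+1 = -1
x=14: not odd, res = (-1)+1 = 0
x=0: not odd, res = 0+1 = 1
x=12: not odd, res = 1+1 = 2
x=9: odd, res = 2*2+9 = 13

13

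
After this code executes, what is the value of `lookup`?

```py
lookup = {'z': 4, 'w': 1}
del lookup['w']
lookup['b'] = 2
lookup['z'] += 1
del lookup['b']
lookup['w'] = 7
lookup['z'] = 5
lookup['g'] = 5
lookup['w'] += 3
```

{'z': 5, 'w': 10, 'g': 5}

del 'w' → {'z': 4}
lookup['b'] = 2 → {'z': 4, 'b': 2}
lookup['z'] = 4+1 = 5 → {'z': 5, 'b': 2}
del 'b' → {'z': 5}
lookup['w'] = 7 → {'z': 5, 'w': 7}
lookup['z'] = 5 → {'z': 5, 'w': 7}
lookup['g'] = 5 → {'z': 5, 'w': 7, 'g': 5}
lookup['w'] = 7+3 = 10 → {'z': 5, 'w': 10, 'g': 5}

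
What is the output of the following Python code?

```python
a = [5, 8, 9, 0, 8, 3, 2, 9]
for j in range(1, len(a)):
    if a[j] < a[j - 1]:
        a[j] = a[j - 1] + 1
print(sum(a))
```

j=1: 8>=5, unchanged → [5, 8, 9, 0, 8, 3, 2, 9]
j=2: 9>=8, unchanged → [5, 8, 9, 0, 8, 3, 2, 9]
j=3: 0<9, a[3] = 9+1 = 10 → [5, 8, 9, 10, 8, 3, 2, 9]
j=4: 8<10, a[4] = 10+1 = 11 → [5, 8, 9, 10, 11, 3, 2, 9]
j=5: 3<11, a[5] = 11+1 = 12 → [5, 8, 9, 10, 11, 12, 2, 9]
j=6: 2<12, a[6] = 12+1 = 13 → [5, 8, 9, 10, 11, 12, 13, 9]
j=7: 9<13, a[7] = 13+1 = 14 → [5, 8, 9, 10, 11, 12, 13, 14]
sum = 82

82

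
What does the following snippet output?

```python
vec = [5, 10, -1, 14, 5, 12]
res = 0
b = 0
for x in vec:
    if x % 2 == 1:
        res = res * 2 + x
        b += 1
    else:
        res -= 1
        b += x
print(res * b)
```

x=5: odd, res = 0*2+5 = 5; b=1
x=10: not odd, res = 5-1 = 4; b=11
x=-1: odd, res = 4*2+(-1) = 7; b=12
x=14: not odd, res = 7-1 = 6; b=26
x=5: odd, res = 6*2+5 = 17; b=27
x=12: not odd, res = 17-1 = 16; b=39
res*b = 16*39 = 624

624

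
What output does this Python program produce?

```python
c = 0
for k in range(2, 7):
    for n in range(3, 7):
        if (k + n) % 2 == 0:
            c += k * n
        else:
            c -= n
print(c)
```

140

k=2,n=3: odd sum, c = 0-3 = -3
k=2,n=4: even sum, c = (-3)+8 = 5
k=2,n=5: odd sum, c = 5-5 = 0
k=2,n=6: even sum, c = 0+12 = 12
k=3,n=3: even sum, c = 12+9 = 21
k=3,n=4: odd sum, c = 21-4 = 17
k=3,n=5: even sum, c = 17+15 = 32
k=3,n=6: odd sum, c = 32-6 = 26
k=4,n=3: odd sum, c = 26-3 = 23
k=4,n=4: even sum, c = 23+16 = 39
k=4,n=5: odd sum, c = 39-5 = 34
k=4,n=6: even sum, c = 34+24 = 58
k=5,n=3: even sum, c = 58+15 = 73
k=5,n=4: odd sum, c = 73-4 = 69
k=5,n=5: even sum, c = 69+25 = 94
k=5,n=6: odd sum, c = 94-6 = 88
k=6,n=3: odd sum, c = 88-3 = 85
k=6,n=4: even sum, c = 85+24 = 109
k=6,n=5: odd sum, c = 109-5 = 104
k=6,n=6: even sum, c = 104+36 = 140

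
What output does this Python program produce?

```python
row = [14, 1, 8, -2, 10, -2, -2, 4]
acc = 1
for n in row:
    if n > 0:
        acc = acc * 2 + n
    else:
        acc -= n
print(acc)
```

n=14: >0, acc = 1*2+14 = 16
n=1: >0, acc = 16*2+1 = 33
n=8: >0, acc = 33*2+8 = 74
n=-2: not >0, acc = 74-(-2) = 76
n=10: >0, acc = 76*2+10 = 162
n=-2: not >0, acc = 162-(-2) = 164
n=-2: not >0, acc = 164-(-2) = 166
n=4: >0, acc = 166*2+4 = 336

336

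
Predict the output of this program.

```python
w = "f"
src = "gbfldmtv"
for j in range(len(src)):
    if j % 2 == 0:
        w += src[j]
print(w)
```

j=0: add 'g' → 'fg'
j=1: skip
j=2: add 'f' → 'fgf'
j=3: skip
j=4: add 'd' → 'fgfd'
j=5: skip
j=6: add 't' → 'fgfdt'
j=7: skip

fgfdt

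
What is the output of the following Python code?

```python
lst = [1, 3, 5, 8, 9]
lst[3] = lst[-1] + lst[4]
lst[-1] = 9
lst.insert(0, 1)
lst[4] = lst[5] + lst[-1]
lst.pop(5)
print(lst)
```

lst[3] = lst[-1]+lst[4] = 9+9 = 18 → [1, 3, 5, 18, 9]
lst[-1] = 9 → [1, 3, 5, 18, 9]
insert 1 at 0 → [1, 1, 3, 5, 18, 9]
lst[4] = lst[5]+lst[-1] = 9+9 = 18 → [1, 1, 3, 5, 18, 9]
pop(5) removes 9 → [1, 1, 3, 5, 18]

[1, 1, 3, 5, 18]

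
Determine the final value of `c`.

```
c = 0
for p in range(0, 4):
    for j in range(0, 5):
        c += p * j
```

p=0,j=0: c = 0+0 = 0
p=0,j=1: c = 0+0 = 0
p=0,j=2: c = 0+0 = 0
p=0,j=3: c = 0+0 = 0
p=0,j=4: c = 0+0 = 0
p=1,j=0: c = 0+0 = 0
p=1,j=1: c = 0+1 = 1
p=1,j=2: c = 1+2 = 3
p=1,j=3: c = 3+3 = 6
p=1,j=4: c = 6+4 = 10
p=2,j=0: c = 10+0 = 10
p=2,j=1: c = 10+2 = 12
p=2,j=2: c = 12+4 = 16
p=2,j=3: c = 16+6 = 22
p=2,j=4: c = 22+8 = 30
p=3,j=0: c = 30+0 = 30
p=3,j=1: c = 30+3 = 33
p=3,j=2: c = 33+6 = 39
p=3,j=3: c = 39+9 = 48
p=3,j=4: c = 48+12 = 60

60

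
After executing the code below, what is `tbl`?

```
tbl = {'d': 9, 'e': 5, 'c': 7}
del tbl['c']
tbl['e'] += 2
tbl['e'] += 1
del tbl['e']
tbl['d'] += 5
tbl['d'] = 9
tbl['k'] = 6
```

{'d': 9, 'k': 6}

del 'c' → {'d': 9, 'e': 5}
tbl['e'] = 5+2 = 7 → {'d': 9, 'e': 7}
tbl['e'] = 7+1 = 8 → {'d': 9, 'e': 8}
del 'e' → {'d': 9}
tbl['d'] = 9+5 = 14 → {'d': 14}
tbl['d'] = 9 → {'d': 9}
tbl['k'] = 6 → {'d': 9, 'k': 6}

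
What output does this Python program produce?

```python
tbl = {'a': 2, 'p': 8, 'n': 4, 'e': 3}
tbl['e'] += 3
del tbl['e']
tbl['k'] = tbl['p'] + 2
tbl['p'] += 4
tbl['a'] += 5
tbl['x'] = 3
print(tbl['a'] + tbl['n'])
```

tbl['e'] = 3+3 = 6 → {'a': 2, 'p': 8, 'n': 4, 'e': 6}
del 'e' → {'a': 2, 'p': 8, 'n': 4}
tbl['k'] = tbl['p']+2 = 10 → {'a': 2, 'p': 8, 'n': 4, 'k': 10}
tbl['p'] = 8+4 = 12 → {'a': 2, 'p': 12, 'n': 4, 'k': 10}
tbl['a'] = 2+5 = 7 → {'a': 7, 'p': 12, 'n': 4, 'k': 10}
tbl['x'] = 3 → {'a': 7, 'p': 12, 'n': 4, 'k': 10, 'x': 3}
tbl['a']+tbl['n'] = 7+4 = 11

11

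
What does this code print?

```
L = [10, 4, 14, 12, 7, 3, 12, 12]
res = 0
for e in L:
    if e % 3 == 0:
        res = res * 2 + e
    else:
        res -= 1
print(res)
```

88

e=10: not %3==0, res = 0-1 = -1
e=4: not %3==0, res = (-1)-1 = -2
e=14: not %3==0, res = (-2)-1 = -3
e=12: %3==0, res = (-3)*2+12 = 6
e=7: not %3==0, res = 6-1 = 5
e=3: %3==0, res = 5*2+3 = 13
e=12: %3==0, res = 13*2+12 = 38
e=12: %3==0, res = 38*2+12 = 88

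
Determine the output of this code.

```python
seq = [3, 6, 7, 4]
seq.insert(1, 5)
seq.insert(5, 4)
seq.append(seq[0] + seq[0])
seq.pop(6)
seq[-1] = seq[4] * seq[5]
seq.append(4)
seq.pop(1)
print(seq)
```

insert 5 at 1 → [3, 5, 6, 7, 4]
insert 4 at 5 → [3, 5, 6, 7, 4, 4]
append seq[0]+seq[0] = 3+3 = 6 → [3, 5, 6, 7, 4, 4, 6]
pop(6) removes 6 → [3, 5, 6, 7, 4, 4]
seq[-1] = seq[4]*seq[5] = 4*4 = 16 → [3, 5, 6, 7, 4, 16]
append 4 → [3, 5, 6, 7, 4, 16, 4]
pop(1) removes 5 → [3, 6, 7, 4, 16, 4]

[3, 6, 7, 4, 16, 4]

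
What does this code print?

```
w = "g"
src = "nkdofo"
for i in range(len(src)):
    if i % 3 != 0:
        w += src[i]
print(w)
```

gkdfo

i=0: skip
i=1: add 'k' → 'gk'
i=2: add 'd' → 'gkd'
i=3: skip
i=4: add 'f' → 'gkdf'
i=5: add 'o' → 'gkdfo'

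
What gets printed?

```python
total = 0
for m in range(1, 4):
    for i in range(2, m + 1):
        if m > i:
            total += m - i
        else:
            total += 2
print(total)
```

m=2,i=2: not 2>2, total = 0+2 = 2
m=3,i=2: 3>2, total = 2+1 = 3
m=3,i=3: not 3>3, total = 3+2 = 5

5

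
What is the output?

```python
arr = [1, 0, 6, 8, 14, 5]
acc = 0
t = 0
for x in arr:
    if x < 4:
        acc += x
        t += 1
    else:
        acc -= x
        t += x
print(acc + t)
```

3

x=1: <4, acc = 0+1 = 1; t=1
x=0: <4, acc = 1+0 = 1; t=2
x=6: not <4, acc = 1-6 = -5; t=8
x=8: not <4, acc = (-5)-8 = -13; t=16
x=14: not <4, acc = (-13)-14 = -27; t=30
x=5: not <4, acc = (-27)-5 = -32; t=35
acc+t = (-32)+35 = 3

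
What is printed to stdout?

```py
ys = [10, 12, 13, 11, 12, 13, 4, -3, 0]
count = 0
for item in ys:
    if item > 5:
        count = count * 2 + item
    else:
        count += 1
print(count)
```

700

item=10: >5, count = 0*2+10 = 10
item=12: >5, count = 10*2+12 = 32
item=13: >5, count = 32*2+13 = 77
item=11: >5, count = 77*2+11 = 165
item=12: >5, count = 165*2+12 = 342
item=13: >5, count = 342*2+13 = 697
item=4: not >5, count = 697+1 = 698
item=-3: not >5, count = 698+1 = 699
item=0: not >5, count = 699+1 = 700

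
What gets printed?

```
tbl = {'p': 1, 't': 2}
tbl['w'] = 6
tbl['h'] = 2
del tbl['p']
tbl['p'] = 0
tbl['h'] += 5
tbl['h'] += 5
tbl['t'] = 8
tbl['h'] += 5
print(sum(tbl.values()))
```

tbl['w'] = 6 → {'p': 1, 't': 2, 'w': 6}
tbl['h'] = 2 → {'p': 1, 't': 2, 'w': 6, 'h': 2}
del 'p' → {'t': 2, 'w': 6, 'h': 2}
tbl['p'] = 0 → {'t': 2, 'w': 6, 'h': 2, 'p': 0}
tbl['h'] = 2+5 = 7 → {'t': 2, 'w': 6, 'h': 7, 'p': 0}
tbl['h'] = 7+5 = 12 → {'t': 2, 'w': 6, 'h': 12, 'p': 0}
tbl['t'] = 8 → {'t': 8, 'w': 6, 'h': 12, 'p': 0}
tbl['h'] = 12+5 = 17 → {'t': 8, 'w': 6, 'h': 17, 'p': 0}
sum of values = 31

31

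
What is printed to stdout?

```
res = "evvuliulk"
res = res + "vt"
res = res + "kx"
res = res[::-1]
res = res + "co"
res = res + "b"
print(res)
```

xktvkluiluvvecob

+ 'vt' → 'evvuliulkvt'
+ 'kx' → 'evvuliulkvtkx'
reverse → 'xktvkluiluvve'
+ 'co' → 'xktvkluiluvveco'
+ 'b' → 'xktvkluiluvvecob'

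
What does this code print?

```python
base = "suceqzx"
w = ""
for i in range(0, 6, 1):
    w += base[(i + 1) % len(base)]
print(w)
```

uceqzx

i=0: add base[1]='u' → 'u'
i=1: add base[2]='c' → 'uc'
i=2: add base[3]='e' → 'uce'
i=3: add base[4]='q' → 'uceq'
i=4: add base[5]='z' → 'uceqz'
i=5: add base[6]='x' → 'uceqzx'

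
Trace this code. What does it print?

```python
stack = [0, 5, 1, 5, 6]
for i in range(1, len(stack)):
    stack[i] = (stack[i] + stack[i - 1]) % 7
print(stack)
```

i=1: stack[1] = (5+0)%7 = 5 → [0, 5, 1, 5, 6]
i=2: stack[2] = (1+5)%7 = 6 → [0, 5, 6, 5, 6]
i=3: stack[3] = (5+6)%7 = 4 → [0, 5, 6, 4, 6]
i=4: stack[4] = (6+4)%7 = 3 → [0, 5, 6, 4, 3]

[0, 5, 6, 4, 3]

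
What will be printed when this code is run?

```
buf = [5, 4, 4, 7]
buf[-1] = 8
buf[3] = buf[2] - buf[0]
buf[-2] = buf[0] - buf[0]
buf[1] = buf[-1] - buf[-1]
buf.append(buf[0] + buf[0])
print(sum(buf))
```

14

buf[-1] = 8 → [5, 4, 4, 8]
buf[3] = buf[2]-buf[0] = 4-5 = -1 → [5, 4, 4, -1]
buf[-2] = buf[0]-buf[0] = 5-5 = 0 → [5, 4, 0, -1]
buf[1] = buf[-1]-buf[-1] = (-1)-(-1) = 0 → [5, 0, 0, -1]
append buf[0]+buf[0] = 5+5 = 10 → [5, 0, 0, -1, 10]
sum = 14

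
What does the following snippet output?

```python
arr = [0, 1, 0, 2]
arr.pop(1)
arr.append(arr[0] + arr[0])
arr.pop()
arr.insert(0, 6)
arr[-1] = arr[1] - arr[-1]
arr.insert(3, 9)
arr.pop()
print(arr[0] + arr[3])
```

pop(1) removes 1 → [0, 0, 2]
append arr[0]+arr[0] = 0+0 = 0 → [0, 0, 2, 0]
pop() removes 0 → [0, 0, 2]
insert 6 at 0 → [6, 0, 0, 2]
arr[-1] = arr[1]-arr[-1] = 0-2 = -2 → [6, 0, 0, -2]
insert 9 at 3 → [6, 0, 0, 9, -2]
pop() removes -2 → [6, 0, 0, 9]
arr[0]+arr[3] = 6+9 = 15

15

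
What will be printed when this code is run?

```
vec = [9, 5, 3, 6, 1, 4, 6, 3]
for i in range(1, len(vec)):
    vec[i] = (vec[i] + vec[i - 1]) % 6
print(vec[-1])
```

i=1: vec[1] = (5+9)%6 = 2 → [9, 2, 3, 6, 1, 4, 6, 3]
i=2: vec[2] = (3+2)%6 = 5 → [9, 2, 5, 6, 1, 4, 6, 3]
i=3: vec[3] = (6+5)%6 = 5 → [9, 2, 5, 5, 1, 4, 6, 3]
i=4: vec[4] = (1+5)%6 = 0 → [9, 2, 5, 5, 0, 4, 6, 3]
i=5: vec[5] = (4+0)%6 = 4 → [9, 2, 5, 5, 0, 4, 6, 3]
i=6: vec[6] = (6+4)%6 = 4 → [9, 2, 5, 5, 0, 4, 4, 3]
i=7: vec[7] = (3+4)%6 = 1 → [9, 2, 5, 5, 0, 4, 4, 1]

1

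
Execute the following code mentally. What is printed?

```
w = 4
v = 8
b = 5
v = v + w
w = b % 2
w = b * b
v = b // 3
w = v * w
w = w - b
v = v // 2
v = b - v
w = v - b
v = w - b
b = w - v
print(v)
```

-5

v = 8+4 = 12
w = 5%2 = 1
w = 5*5 = 25
v = 5//3 = 1
w = 1*25 = 25
w = 25-5 = 20
v = 1//2 = 0
v = 5-0 = 5
w = 5-5 = 0
v = 0-5 = -5
b = 0-(-5) = 5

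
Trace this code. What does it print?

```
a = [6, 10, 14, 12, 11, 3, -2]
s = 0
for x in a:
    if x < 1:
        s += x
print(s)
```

x=6: not <1
x=10: not <1
x=14: not <1
x=12: not <1
x=11: not <1
x=3: not <1
x=-2: <1, s = 0+(-2) = -2

-2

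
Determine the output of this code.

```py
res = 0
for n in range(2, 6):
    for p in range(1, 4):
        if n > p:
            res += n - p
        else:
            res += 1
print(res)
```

22

n=2,p=1: 2>1, res = 0+1 = 1
n=2,p=2: not 2>2, res = 1+1 = 2
n=2,p=3: not 2>3, res = 2+1 = 3
n=3,p=1: 3>1, res = 3+2 = 5
n=3,p=2: 3>2, res = 5+1 = 6
n=3,p=3: not 3>3, res = 6+1 = 7
n=4,p=1: 4>1, res = 7+3 = 10
n=4,p=2: 4>2, res = 10+2 = 12
n=4,p=3: 4>3, res = 12+1 = 13
n=5,p=1: 5>1, res = 13+4 = 17
n=5,p=2: 5>2, res = 17+3 = 20
n=5,p=3: 5>3, res = 20+2 = 22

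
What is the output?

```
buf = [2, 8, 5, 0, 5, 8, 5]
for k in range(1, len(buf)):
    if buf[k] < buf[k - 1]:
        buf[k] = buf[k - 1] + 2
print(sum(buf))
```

k=1: 8>=2, unchanged → [2, 8, 5, 0, 5, 8, 5]
k=2: 5<8, buf[2] = 8+2 = 10 → [2, 8, 10, 0, 5, 8, 5]
k=3: 0<10, buf[3] = 10+2 = 12 → [2, 8, 10, 12, 5, 8, 5]
k=4: 5<12, buf[4] = 12+2 = 14 → [2, 8, 10, 12, 14, 8, 5]
k=5: 8<14, buf[5] = 14+2 = 16 → [2, 8, 10, 12, 14, 16, 5]
k=6: 5<16, buf[6] = 16+2 = 18 → [2, 8, 10, 12, 14, 16, 18]
sum = 80

80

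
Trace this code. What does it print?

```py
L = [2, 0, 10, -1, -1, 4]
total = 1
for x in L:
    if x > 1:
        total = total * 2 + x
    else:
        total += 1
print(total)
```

48

x=2: >1, total = 1*2+2 = 4
x=0: not >1, total = 4+1 = 5
x=10: >1, total = 5*2+10 = 20
x=-1: not >1, total = 20+1 = 21
x=-1: not >1, total = 21+1 = 22
x=4: >1, total = 22*2+4 = 48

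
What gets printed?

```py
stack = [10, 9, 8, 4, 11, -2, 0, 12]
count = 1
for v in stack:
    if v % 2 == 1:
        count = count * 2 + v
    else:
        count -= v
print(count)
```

v=10: not odd, count = 1-10 = -9
v=9: odd, count = (-9)*2+9 = -9
v=8: not odd, count = (-9)-8 = -17
v=4: not odd, count = (-17)-4 = -21
v=11: odd, count = (-21)*2+11 = -31
v=-2: not odd, count = (-31)-(-2) = -29
v=0: not odd, count = (-29)-0 = -29
v=12: not odd, count = (-29)-12 = -41

-41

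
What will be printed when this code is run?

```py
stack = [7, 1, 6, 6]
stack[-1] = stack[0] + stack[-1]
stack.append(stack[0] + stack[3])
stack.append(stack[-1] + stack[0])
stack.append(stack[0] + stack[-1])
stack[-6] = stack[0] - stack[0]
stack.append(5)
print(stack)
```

[7, 0, 6, 13, 20, 27, 34, 5]

stack[-1] = stack[0]+stack[-1] = 7+6 = 13 → [7, 1, 6, 13]
append stack[0]+stack[3] = 7+13 = 20 → [7, 1, 6, 13, 20]
append stack[-1]+stack[0] = 20+7 = 27 → [7, 1, 6, 13, 20, 27]
append stack[0]+stack[-1] = 7+27 = 34 → [7, 1, 6, 13, 20, 27, 34]
stack[-6] = stack[0]-stack[0] = 7-7 = 0 → [7, 0, 6, 13, 20, 27, 34]
append 5 → [7, 0, 6, 13, 20, 27, 34, 5]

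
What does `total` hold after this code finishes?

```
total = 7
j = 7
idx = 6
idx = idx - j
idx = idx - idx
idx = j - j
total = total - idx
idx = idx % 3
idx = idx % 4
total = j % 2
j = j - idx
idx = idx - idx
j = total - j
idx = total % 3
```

idx = 6-7 = -1
idx = (-1)-(-1) = 0
idx = 7-7 = 0
total = 7-0 = 7
idx = 0%3 = 0
idx = 0%4 = 0
total = 7%2 = 1
j = 7-0 = 7
idx = 0-0 = 0
j = 1-7 = -6
idx = 1%3 = 1

1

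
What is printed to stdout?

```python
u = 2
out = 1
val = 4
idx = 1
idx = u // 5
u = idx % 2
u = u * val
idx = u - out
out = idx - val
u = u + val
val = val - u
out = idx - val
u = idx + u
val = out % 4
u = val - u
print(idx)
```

idx = 2//5 = 0
u = 0%2 = 0
u = 0*4 = 0
idx = 0-1 = -1
out = (-1)-4 = -5
u = 0+4 = 4
val = 4-4 = 0
out = (-1)-0 = -1
u = (-1)+4 = 3
val = (-1)%4 = 3
u = 3-3 = 0

-1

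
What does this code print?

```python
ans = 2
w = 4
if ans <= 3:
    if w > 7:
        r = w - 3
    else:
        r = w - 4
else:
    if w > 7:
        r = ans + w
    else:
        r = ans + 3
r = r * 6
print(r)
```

ans=2, w=4
ans <= 3 is True; w > 7 is False
→ r = w - 4 = 0
r = 0*6 = 0

0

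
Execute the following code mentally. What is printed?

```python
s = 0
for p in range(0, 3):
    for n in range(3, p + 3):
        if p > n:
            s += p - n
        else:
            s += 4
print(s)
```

p=1,n=3: not 1>3, s = 0+4 = 4
p=2,n=3: not 2>3, s = 4+4 = 8
p=2,n=4: not 2>4, s = 8+4 = 12

12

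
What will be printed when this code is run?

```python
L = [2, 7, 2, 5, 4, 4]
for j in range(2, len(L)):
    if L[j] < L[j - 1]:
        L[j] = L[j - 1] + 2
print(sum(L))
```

57

j=2: 2<7, L[2] = 7+2 = 9 → [2, 7, 9, 5, 4, 4]
j=3: 5<9, L[3] = 9+2 = 11 → [2, 7, 9, 11, 4, 4]
j=4: 4<11, L[4] = 11+2 = 13 → [2, 7, 9, 11, 13, 4]
j=5: 4<13, L[5] = 13+2 = 15 → [2, 7, 9, 11, 13, 15]
sum = 57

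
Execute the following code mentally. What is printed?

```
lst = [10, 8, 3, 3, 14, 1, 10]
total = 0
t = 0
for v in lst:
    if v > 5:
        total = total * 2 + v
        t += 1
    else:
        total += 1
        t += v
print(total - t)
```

149

v=10: >5, total = 0*2+10 = 10; t=1
v=8: >5, total = 10*2+8 = 28; t=2
v=3: not >5, total = 28+1 = 29; t=5
v=3: not >5, total = 29+1 = 30; t=8
v=14: >5, total = 30*2+14 = 74; t=9
v=1: not >5, total = 74+1 = 75; t=10
v=10: >5, total = 75*2+10 = 160; t=11
total-t = 160-11 = 149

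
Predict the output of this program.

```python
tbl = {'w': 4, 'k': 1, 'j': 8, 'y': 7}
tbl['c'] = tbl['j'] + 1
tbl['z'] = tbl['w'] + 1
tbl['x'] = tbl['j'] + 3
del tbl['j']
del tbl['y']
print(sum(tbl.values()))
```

tbl['c'] = tbl['j']+1 = 9 → {'w': 4, 'k': 1, 'j': 8, 'y': 7, 'c': 9}
tbl['z'] = tbl['w']+1 = 5 → {'w': 4, 'k': 1, 'j': 8, 'y': 7, 'c': 9, 'z': 5}
tbl['x'] = tbl['j']+3 = 11 → {'w': 4, 'k': 1, 'j': 8, 'y': 7, 'c': 9, 'z': 5, 'x': 11}
del 'j' → {'w': 4, 'k': 1, 'y': 7, 'c': 9, 'z': 5, 'x': 11}
del 'y' → {'w': 4, 'k': 1, 'c': 9, 'z': 5, 'x': 11}
sum of values = 30

30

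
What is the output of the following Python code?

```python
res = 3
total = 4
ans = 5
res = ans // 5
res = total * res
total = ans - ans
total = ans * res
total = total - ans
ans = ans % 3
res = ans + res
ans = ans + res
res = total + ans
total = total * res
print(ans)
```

8

res = 5//5 = 1
res = 4*1 = 4
total = 5-5 = 0
total = 5*4 = 20
total = 20-5 = 15
ans = 5%3 = 2
res = 2+4 = 6
ans = 2+6 = 8
res = 15+8 = 23
total = 15*23 = 345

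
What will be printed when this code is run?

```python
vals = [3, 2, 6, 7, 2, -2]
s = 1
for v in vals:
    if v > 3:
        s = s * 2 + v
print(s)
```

23

v=3: not >3
v=2: not >3
v=6: >3, s = 1*2+6 = 8
v=7: >3, s = 8*2+7 = 23
v=2: not >3
v=-2: not >3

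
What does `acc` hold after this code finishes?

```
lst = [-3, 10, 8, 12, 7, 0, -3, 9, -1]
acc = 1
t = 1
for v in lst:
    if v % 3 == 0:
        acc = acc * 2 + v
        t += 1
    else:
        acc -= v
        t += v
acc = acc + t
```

v=-3: %3==0, acc = 1*2+(-3) = -1; t=2
v=10: not %3==0, acc = (-1)-10 = -11; t=12
v=8: not %3==0, acc = (-11)-8 = -19; t=20
v=12: %3==0, acc = (-19)*2+12 = -26; t=21
v=7: not %3==0, acc = (-26)-7 = -33; t=28
v=0: %3==0, acc = (-33)*2+0 = -66; t=29
v=-3: %3==0, acc = (-66)*2+(-3) = -135; t=30
v=9: %3==0, acc = (-135)*2+9 = -261; t=31
v=-1: not %3==0, acc = (-261)-(-1) = -260; t=30
acc+t = (-260)+30 = -230

-230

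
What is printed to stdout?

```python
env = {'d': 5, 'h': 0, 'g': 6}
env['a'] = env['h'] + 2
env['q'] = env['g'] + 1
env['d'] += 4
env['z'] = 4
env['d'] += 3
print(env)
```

{'d': 12, 'h': 0, 'g': 6, 'a': 2, 'q': 7, 'z': 4}

env['a'] = env['h']+2 = 2 → {'d': 5, 'h': 0, 'g': 6, 'a': 2}
env['q'] = env['g']+1 = 7 → {'d': 5, 'h': 0, 'g': 6, 'a': 2, 'q': 7}
env['d'] = 5+4 = 9 → {'d': 9, 'h': 0, 'g': 6, 'a': 2, 'q': 7}
env['z'] = 4 → {'d': 9, 'h': 0, 'g': 6, 'a': 2, 'q': 7, 'z': 4}
env['d'] = 9+3 = 12 → {'d': 12, 'h': 0, 'g': 6, 'a': 2, 'q': 7, 'z': 4}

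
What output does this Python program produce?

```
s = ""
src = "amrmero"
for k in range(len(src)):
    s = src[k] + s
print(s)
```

oremrma

k=0: prepend 'a' → 'a'
k=1: prepend 'm' → 'ma'
k=2: prepend 'r' → 'rma'
k=3: prepend 'm' → 'mrma'
k=4: prepend 'e' → 'emrma'
k=5: prepend 'r' → 'remrma'
k=6: prepend 'o' → 'oremrma'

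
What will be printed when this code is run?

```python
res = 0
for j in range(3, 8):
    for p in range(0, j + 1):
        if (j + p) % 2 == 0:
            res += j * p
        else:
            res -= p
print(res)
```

j=3,p=0: odd sum, res = 0-0 = 0
j=3,p=1: even sum, res = 0+3 = 3
j=3,p=2: odd sum, res = 3-2 = 1
j=3,p=3: even sum, res = 1+9 = 10
j=4,p=0: even sum, res = 10+0 = 10
j=4,p=1: odd sum, res = 10-1 = 9
j=4,p=2: even sum, res = 9+8 = 17
j=4,p=3: odd sum, res = 17-3 = 14
j=4,p=4: even sum, res = 14+16 = 30
j=5,p=0: odd sum, res = 30-0 = 30
j=5,p=1: even sum, res = 30+5 = 35
j=5,p=2: odd sum, res = 35-2 = 33
j=5,p=3: even sum, res = 33+15 = 48
j=5,p=4: odd sum, res = 48-4 = 44
j=5,p=5: even sum, res = 44+25 = 69
j=6,p=0: even sum, res = 69+0 = 69
j=6,p=1: odd sum, res = 69-1 = 68
j=6,p=2: even sum, res = 68+12 = 80
j=6,p=3: odd sum, res = 80-3 = 77
j=6,p=4: even sum, res = 77+24 = 101
j=6,p=5: odd sum, res = 101-5 = 96
j=6,p=6: even sum, res = 96+36 = 132
j=7,p=0: odd sum, res = 132-0 = 132
j=7,p=1: even sum, res = 132+7 = 139
j=7,p=2: odd sum, res = 139-2 = 137
j=7,p=3: even sum, res = 137+21 = 158
j=7,p=4: odd sum, res = 158-4 = 154
j=7,p=5: even sum, res = 154+35 = 189
j=7,p=6: odd sum, res = 189-6 = 183
j=7,p=7: even sum, res = 183+49 = 232

232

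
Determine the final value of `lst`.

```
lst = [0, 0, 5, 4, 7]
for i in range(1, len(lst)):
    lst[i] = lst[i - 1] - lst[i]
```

i=1: lst[1] = 0-0 = 0 → [0, 0, 5, 4, 7]
i=2: lst[2] = 0-5 = -5 → [0, 0, -5, 4, 7]
i=3: lst[3] = (-5)-4 = -9 → [0, 0, -5, -9, 7]
i=4: lst[4] = (-9)-7 = -16 → [0, 0, -5, -9, -16]

[0, 0, -5, -9, -16]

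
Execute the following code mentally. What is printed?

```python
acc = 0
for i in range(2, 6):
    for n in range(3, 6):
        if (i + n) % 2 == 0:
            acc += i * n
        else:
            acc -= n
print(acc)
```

i=2,n=3: odd sum, acc = 0-3 = -3
i=2,n=4: even sum, acc = (-3)+8 = 5
i=2,n=5: odd sum, acc = 5-5 = 0
i=3,n=3: even sum, acc = 0+9 = 9
i=3,n=4: odd sum, acc = 9-4 = 5
i=3,n=5: even sum, acc = 5+15 = 20
i=4,n=3: odd sum, acc = 20-3 = 17
i=4,n=4: even sum, acc = 17+16 = 33
i=4,n=5: odd sum, acc = 33-5 = 28
i=5,n=3: even sum, acc = 28+15 = 43
i=5,n=4: odd sum, acc = 43-4 = 39
i=5,n=5: even sum, acc = 39+25 = 64

64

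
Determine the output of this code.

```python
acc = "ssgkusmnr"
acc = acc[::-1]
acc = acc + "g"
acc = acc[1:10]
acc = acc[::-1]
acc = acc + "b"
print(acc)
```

gssgkusmnb

reverse → 'rnmsukgss'
+ 'g' → 'rnmsukgssg'
slice [1:10] → 'nmsukgssg'
reverse → 'gssgkusmn'
+ 'b' → 'gssgkusmnb'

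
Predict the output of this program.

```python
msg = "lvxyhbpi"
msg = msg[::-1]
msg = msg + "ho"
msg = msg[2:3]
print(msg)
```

b

reverse → 'ipbhyxvl'
+ 'ho' → 'ipbhyxvlho'
slice [2:3] → 'b'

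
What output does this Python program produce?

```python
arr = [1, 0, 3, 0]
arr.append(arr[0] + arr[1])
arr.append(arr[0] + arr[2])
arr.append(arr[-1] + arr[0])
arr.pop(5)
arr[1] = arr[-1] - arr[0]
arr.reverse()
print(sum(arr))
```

append arr[0]+arr[1] = 1+0 = 1 → [1, 0, 3, 0, 1]
append arr[0]+arr[2] = 1+3 = 4 → [1, 0, 3, 0, 1, 4]
append arr[-1]+arr[0] = 4+1 = 5 → [1, 0, 3, 0, 1, 4, 5]
pop(5) removes 4 → [1, 0, 3, 0, 1, 5]
arr[1] = arr[-1]-arr[0] = 5-1 = 4 → [1, 4, 3, 0, 1, 5]
reverse → [5, 1, 0, 3, 4, 1]
sum = 14

14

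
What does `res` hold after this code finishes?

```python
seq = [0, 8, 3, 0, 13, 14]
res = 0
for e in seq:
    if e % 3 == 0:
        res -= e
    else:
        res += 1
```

e=0: %3==0, res = 0-0 = 0
e=8: not %3==0, res = 0+1 = 1
e=3: %3==0, res = 1-3 = -2
e=0: %3==0, res = (-2)-0 = -2
e=13: not %3==0, res = (-2)+1 = -1
e=14: not %3==0, res = (-1)+1 = 0

0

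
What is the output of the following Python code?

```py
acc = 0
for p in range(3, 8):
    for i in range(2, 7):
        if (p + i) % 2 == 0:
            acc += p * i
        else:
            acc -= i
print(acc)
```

188

p=3,i=2: odd sum, acc = 0-2 = -2
p=3,i=3: even sum, acc = (-2)+9 = 7
p=3,i=4: odd sum, acc = 7-4 = 3
p=3,i=5: even sum, acc = 3+15 = 18
p=3,i=6: odd sum, acc = 18-6 = 12
p=4,i=2: even sum, acc = 12+8 = 20
p=4,i=3: odd sum, acc = 20-3 = 17
p=4,i=4: even sum, acc = 17+16 = 33
p=4,i=5: odd sum, acc = 33-5 = 28
p=4,i=6: even sum, acc = 28+24 = 52
p=5,i=2: odd sum, acc = 52-2 = 50
p=5,i=3: even sum, acc = 50+15 = 65
p=5,i=4: odd sum, acc = 65-4 = 61
p=5,i=5: even sum, acc = 61+25 = 86
p=5,i=6: odd sum, acc = 86-6 = 80
p=6,i=2: even sum, acc = 80+12 = 92
p=6,i=3: odd sum, acc = 92-3 = 89
p=6,i=4: even sum, acc = 89+24 = 113
p=6,i=5: odd sum, acc = 113-5 = 108
p=6,i=6: even sum, acc = 108+36 = 144
p=7,i=2: odd sum, acc = 144-2 = 142
p=7,i=3: even sum, acc = 142+21 = 163
p=7,i=4: odd sum, acc = 163-4 = 159
p=7,i=5: even sum, acc = 159+35 = 194
p=7,i=6: odd sum, acc = 194-6 = 188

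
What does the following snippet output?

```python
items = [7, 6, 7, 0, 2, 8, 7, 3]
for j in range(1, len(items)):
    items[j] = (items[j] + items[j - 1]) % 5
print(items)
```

[7, 3, 0, 0, 2, 0, 2, 0]

j=1: items[1] = (6+7)%5 = 3 → [7, 3, 7, 0, 2, 8, 7, 3]
j=2: items[2] = (7+3)%5 = 0 → [7, 3, 0, 0, 2, 8, 7, 3]
j=3: items[3] = (0+0)%5 = 0 → [7, 3, 0, 0, 2, 8, 7, 3]
j=4: items[4] = (2+0)%5 = 2 → [7, 3, 0, 0, 2, 8, 7, 3]
j=5: items[5] = (8+2)%5 = 0 → [7, 3, 0, 0, 2, 0, 7, 3]
j=6: items[6] = (7+0)%5 = 2 → [7, 3, 0, 0, 2, 0, 2, 3]
j=7: items[7] = (3+2)%5 = 0 → [7, 3, 0, 0, 2, 0, 2, 0]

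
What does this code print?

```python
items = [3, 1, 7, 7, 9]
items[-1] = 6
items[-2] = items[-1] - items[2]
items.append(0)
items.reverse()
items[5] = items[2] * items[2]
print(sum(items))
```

items[-1] = 6 → [3, 1, 7, 7, 6]
items[-2] = items[-1]-items[2] = 6-7 = -1 → [3, 1, 7, -1, 6]
append 0 → [3, 1, 7, -1, 6, 0]
reverse → [0, 6, -1, 7, 1, 3]
items[5] = items[2]*items[2] = (-1)*(-1) = 1 → [0, 6, -1, 7, 1, 1]
sum = 14

14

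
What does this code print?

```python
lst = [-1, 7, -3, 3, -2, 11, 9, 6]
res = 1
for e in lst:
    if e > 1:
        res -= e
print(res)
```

-35

e=-1: not >1
e=7: >1, res = 1-7 = -6
e=-3: not >1
e=3: >1, res = (-6)-3 = -9
e=-2: not >1
e=11: >1, res = (-9)-11 = -20
e=9: >1, res = (-20)-9 = -29
e=6: >1, res = (-29)-6 = -35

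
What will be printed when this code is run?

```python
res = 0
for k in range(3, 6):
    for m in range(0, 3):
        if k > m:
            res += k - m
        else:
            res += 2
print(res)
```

27

k=3,m=0: 3>0, res = 0+3 = 3
k=3,m=1: 3>1, res = 3+2 = 5
k=3,m=2: 3>2, res = 5+1 = 6
k=4,m=0: 4>0, res = 6+4 = 10
k=4,m=1: 4>1, res = 10+3 = 13
k=4,m=2: 4>2, res = 13+2 = 15
k=5,m=0: 5>0, res = 15+5 = 20
k=5,m=1: 5>1, res = 20+4 = 24
k=5,m=2: 5>2, res = 24+3 = 27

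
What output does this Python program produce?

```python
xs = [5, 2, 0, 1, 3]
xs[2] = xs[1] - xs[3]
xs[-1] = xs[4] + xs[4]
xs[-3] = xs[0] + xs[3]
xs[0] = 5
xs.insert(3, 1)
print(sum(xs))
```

21

xs[2] = xs[1]-xs[3] = 2-1 = 1 → [5, 2, 1, 1, 3]
xs[-1] = xs[4]+xs[4] = 3+3 = 6 → [5, 2, 1, 1, 6]
xs[-3] = xs[0]+xs[3] = 5+1 = 6 → [5, 2, 6, 1, 6]
xs[0] = 5 → [5, 2, 6, 1, 6]
insert 1 at 3 → [5, 2, 6, 1, 1, 6]
sum = 21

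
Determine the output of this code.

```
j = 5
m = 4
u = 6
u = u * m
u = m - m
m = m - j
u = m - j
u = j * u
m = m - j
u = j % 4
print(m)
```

-6

u = 6*4 = 24
u = 4-4 = 0
m = 4-5 = -1
u = (-1)-5 = -6
u = 5*(-6) = -30
m = (-1)-5 = -6
u = 5%4 = 1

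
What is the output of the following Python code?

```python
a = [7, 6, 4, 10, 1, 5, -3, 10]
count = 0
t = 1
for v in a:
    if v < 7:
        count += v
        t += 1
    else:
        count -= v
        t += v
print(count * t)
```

v=7: not <7, count = 0-7 = -7; t=8
v=6: <7, count = (-7)+6 = -1; t=9
v=4: <7, count = (-1)+4 = 3; t=10
v=10: not <7, count = 3-10 = -7; t=20
v=1: <7, count = (-7)+1 = -6; t=21
v=5: <7, count = (-6)+5 = -1; t=22
v=-3: <7, count = (-1)+(-3) = -4; t=23
v=10: not <7, count = (-4)-10 = -14; t=33
count*t = (-14)*33 = -462

-462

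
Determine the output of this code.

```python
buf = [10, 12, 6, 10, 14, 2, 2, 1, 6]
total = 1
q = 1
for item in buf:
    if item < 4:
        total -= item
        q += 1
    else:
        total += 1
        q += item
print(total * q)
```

124

item=10: not <4, total = 1+1 = 2; q=11
item=12: not <4, total = 2+1 = 3; q=23
item=6: not <4, total = 3+1 = 4; q=29
item=10: not <4, total = 4+1 = 5; q=39
item=14: not <4, total = 5+1 = 6; q=53
item=2: <4, total = 6-2 = 4; q=54
item=2: <4, total = 4-2 = 2; q=55
item=1: <4, total = 2-1 = 1; q=56
item=6: not <4, total = 1+1 = 2; q=62
total*q = 2*62 = 124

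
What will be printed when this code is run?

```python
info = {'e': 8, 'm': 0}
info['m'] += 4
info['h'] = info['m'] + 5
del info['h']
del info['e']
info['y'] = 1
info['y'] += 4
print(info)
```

info['m'] = 0+4 = 4 → {'e': 8, 'm': 4}
info['h'] = info['m']+5 = 9 → {'e': 8, 'm': 4, 'h': 9}
del 'h' → {'e': 8, 'm': 4}
del 'e' → {'m': 4}
info['y'] = 1 → {'m': 4, 'y': 1}
info['y'] = 1+4 = 5 → {'m': 4, 'y': 5}

{'m': 4, 'y': 5}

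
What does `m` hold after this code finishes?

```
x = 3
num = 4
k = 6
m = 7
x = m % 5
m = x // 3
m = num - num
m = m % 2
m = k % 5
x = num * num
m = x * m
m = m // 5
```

x = 7%5 = 2
m = 2//3 = 0
m = 4-4 = 0
m = 0%2 = 0
m = 6%5 = 1
x = 4*4 = 16
m = 16*1 = 16
m = 16//5 = 3

3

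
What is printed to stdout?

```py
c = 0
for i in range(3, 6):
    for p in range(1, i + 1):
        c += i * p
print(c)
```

133

i=3,p=1: c = 0+3 = 3
i=3,p=2: c = 3+6 = 9
i=3,p=3: c = 9+9 = 18
i=4,p=1: c = 18+4 = 22
i=4,p=2: c = 22+8 = 30
i=4,p=3: c = 30+12 = 42
i=4,p=4: c = 42+16 = 58
i=5,p=1: c = 58+5 = 63
i=5,p=2: c = 63+10 = 73
i=5,p=3: c = 73+15 = 88
i=5,p=4: c = 88+20 = 108
i=5,p=5: c = 108+25 = 133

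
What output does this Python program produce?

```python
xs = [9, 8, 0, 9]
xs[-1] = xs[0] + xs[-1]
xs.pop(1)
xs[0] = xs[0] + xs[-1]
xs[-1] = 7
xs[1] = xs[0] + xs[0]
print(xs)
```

[27, 54, 7]

xs[-1] = xs[0]+xs[-1] = 9+9 = 18 → [9, 8, 0, 18]
pop(1) removes 8 → [9, 0, 18]
xs[0] = xs[0]+xs[-1] = 9+18 = 27 → [27, 0, 18]
xs[-1] = 7 → [27, 0, 7]
xs[1] = xs[0]+xs[0] = 27+27 = 54 → [27, 54, 7]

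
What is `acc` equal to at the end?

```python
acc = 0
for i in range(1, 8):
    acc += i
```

28

i=1: acc = 0+1 = 1
i=2: acc = 1+2 = 3
i=3: acc = 3+3 = 6
i=4: acc = 6+4 = 10
i=5: acc = 10+5 = 15
i=6: acc = 15+6 = 21
i=7: acc = 21+7 = 28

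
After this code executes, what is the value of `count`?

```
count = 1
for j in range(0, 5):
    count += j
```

j=0: count = 1+0 = 1
j=1: count = 1+1 = 2
j=2: count = 2+2 = 4
j=3: count = 4+3 = 7
j=4: count = 7+4 = 11

11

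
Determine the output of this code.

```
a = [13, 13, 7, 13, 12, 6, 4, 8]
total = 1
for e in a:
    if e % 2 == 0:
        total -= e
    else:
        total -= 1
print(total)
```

-33

e=13: not even, total = 1-1 = 0
e=13: not even, total = 0-1 = -1
e=7: not even, total = (-1)-1 = -2
e=13: not even, total = (-2)-1 = -3
e=12: even, total = (-3)-12 = -15
e=6: even, total = (-15)-6 = -21
e=4: even, total = (-21)-4 = -25
e=8: even, total = (-25)-8 = -33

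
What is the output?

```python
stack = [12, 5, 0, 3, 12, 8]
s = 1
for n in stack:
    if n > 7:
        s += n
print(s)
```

33

n=12: >7, s = 1+12 = 13
n=5: not >7
n=0: not >7
n=3: not >7
n=12: >7, s = 13+12 = 25
n=8: >7, s = 25+8 = 33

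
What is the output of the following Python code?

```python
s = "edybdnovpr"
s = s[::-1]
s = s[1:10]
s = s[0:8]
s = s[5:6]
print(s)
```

b

reverse → 'rpvondbyde'
slice [1:10] → 'pvondbyde'
slice [0:8] → 'pvondbyd'
slice [5:6] → 'b'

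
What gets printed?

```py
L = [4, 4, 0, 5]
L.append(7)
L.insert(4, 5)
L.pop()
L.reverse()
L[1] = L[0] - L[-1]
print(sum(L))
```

append 7 → [4, 4, 0, 5, 7]
insert 5 at 4 → [4, 4, 0, 5, 5, 7]
pop() removes 7 → [4, 4, 0, 5, 5]
reverse → [5, 5, 0, 4, 4]
L[1] = L[0]-L[-1] = 5-4 = 1 → [5, 1, 0, 4, 4]
sum = 14

14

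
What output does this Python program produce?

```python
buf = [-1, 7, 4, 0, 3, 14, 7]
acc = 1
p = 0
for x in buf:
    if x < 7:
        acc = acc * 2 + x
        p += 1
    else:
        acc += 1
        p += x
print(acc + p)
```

69

x=-1: <7, acc = 1*2+(-1) = 1; p=1
x=7: not <7, acc = 1+1 = 2; p=8
x=4: <7, acc = 2*2+4 = 8; p=9
x=0: <7, acc = 8*2+0 = 16; p=10
x=3: <7, acc = 16*2+3 = 35; p=11
x=14: not <7, acc = 35+1 = 36; p=25
x=7: not <7, acc = 36+1 = 37; p=32
acc+p = 37+32 = 69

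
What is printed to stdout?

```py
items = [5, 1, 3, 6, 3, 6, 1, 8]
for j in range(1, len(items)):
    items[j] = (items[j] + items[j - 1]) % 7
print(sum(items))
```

30

j=1: items[1] = (1+5)%7 = 6 → [5, 6, 3, 6, 3, 6, 1, 8]
j=2: items[2] = (3+6)%7 = 2 → [5, 6, 2, 6, 3, 6, 1, 8]
j=3: items[3] = (6+2)%7 = 1 → [5, 6, 2, 1, 3, 6, 1, 8]
j=4: items[4] = (3+1)%7 = 4 → [5, 6, 2, 1, 4, 6, 1, 8]
j=5: items[5] = (6+4)%7 = 3 → [5, 6, 2, 1, 4, 3, 1, 8]
j=6: items[6] = (1+3)%7 = 4 → [5, 6, 2, 1, 4, 3, 4, 8]
j=7: items[7] = (8+4)%7 = 5 → [5, 6, 2, 1, 4, 3, 4, 5]
sum = 30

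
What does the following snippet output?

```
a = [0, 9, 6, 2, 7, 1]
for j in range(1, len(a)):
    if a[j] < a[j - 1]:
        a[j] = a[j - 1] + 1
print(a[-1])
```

j=1: 9>=0, unchanged → [0, 9, 6, 2, 7, 1]
j=2: 6<9, a[2] = 9+1 = 10 → [0, 9, 10, 2, 7, 1]
j=3: 2<10, a[3] = 10+1 = 11 → [0, 9, 10, 11, 7, 1]
j=4: 7<11, a[4] = 11+1 = 12 → [0, 9, 10, 11, 12, 1]
j=5: 1<12, a[5] = 12+1 = 13 → [0, 9, 10, 11, 12, 13]

13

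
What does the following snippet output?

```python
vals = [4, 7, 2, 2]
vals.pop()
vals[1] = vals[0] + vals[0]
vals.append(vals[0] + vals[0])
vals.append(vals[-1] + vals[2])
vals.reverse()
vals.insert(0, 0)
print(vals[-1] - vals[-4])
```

pop() removes 2 → [4, 7, 2]
vals[1] = vals[0]+vals[0] = 4+4 = 8 → [4, 8, 2]
append vals[0]+vals[0] = 4+4 = 8 → [4, 8, 2, 8]
append vals[-1]+vals[2] = 8+2 = 10 → [4, 8, 2, 8, 10]
reverse → [10, 8, 2, 8, 4]
insert 0 at 0 → [0, 10, 8, 2, 8, 4]
vals[-1]-vals[-4] = 4-8 = -4

-4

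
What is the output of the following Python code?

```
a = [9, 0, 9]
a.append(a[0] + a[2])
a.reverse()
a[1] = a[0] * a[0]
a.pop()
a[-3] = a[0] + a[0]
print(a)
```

[36, 324, 0]

append a[0]+a[2] = 9+9 = 18 → [9, 0, 9, 18]
reverse → [18, 9, 0, 9]
a[1] = a[0]*a[0] = 18*18 = 324 → [18, 324, 0, 9]
pop() removes 9 → [18, 324, 0]
a[-3] = a[0]+a[0] = 18+18 = 36 → [36, 324, 0]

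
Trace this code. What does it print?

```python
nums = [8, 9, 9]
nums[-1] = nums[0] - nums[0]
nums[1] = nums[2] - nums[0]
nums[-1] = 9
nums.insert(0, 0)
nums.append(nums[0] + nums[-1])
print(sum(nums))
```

nums[-1] = nums[0]-nums[0] = 8-8 = 0 → [8, 9, 0]
nums[1] = nums[2]-nums[0] = 0-8 = -8 → [8, -8, 0]
nums[-1] = 9 → [8, -8, 9]
insert 0 at 0 → [0, 8, -8, 9]
append nums[0]+nums[-1] = 0+9 = 9 → [0, 8, -8, 9, 9]
sum = 18

18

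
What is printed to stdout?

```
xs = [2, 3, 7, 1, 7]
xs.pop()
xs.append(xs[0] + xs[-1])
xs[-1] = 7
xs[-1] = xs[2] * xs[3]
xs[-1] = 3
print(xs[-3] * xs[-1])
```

21

pop() removes 7 → [2, 3, 7, 1]
append xs[0]+xs[-1] = 2+1 = 3 → [2, 3, 7, 1, 3]
xs[-1] = 7 → [2, 3, 7, 1, 7]
xs[-1] = xs[2]*xs[3] = 7*1 = 7 → [2, 3, 7, 1, 7]
xs[-1] = 3 → [2, 3, 7, 1, 3]
xs[-3]*xs[-1] = 7*3 = 21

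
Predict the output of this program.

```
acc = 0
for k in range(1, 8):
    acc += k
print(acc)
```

28

k=1: acc = 0+1 = 1
k=2: acc = 1+2 = 3
k=3: acc = 3+3 = 6
k=4: acc = 6+4 = 10
k=5: acc = 10+5 = 15
k=6: acc = 15+6 = 21
k=7: acc = 21+7 = 28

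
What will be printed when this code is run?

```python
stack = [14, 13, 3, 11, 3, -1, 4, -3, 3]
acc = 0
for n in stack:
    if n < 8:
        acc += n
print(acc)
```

n=14: not <8
n=13: not <8
n=3: <8, acc = 0+3 = 3
n=11: not <8
n=3: <8, acc = 3+3 = 6
n=-1: <8, acc = 6+(-1) = 5
n=4: <8, acc = 5+4 = 9
n=-3: <8, acc = 9+(-3) = 6
n=3: <8, acc = 6+3 = 9

9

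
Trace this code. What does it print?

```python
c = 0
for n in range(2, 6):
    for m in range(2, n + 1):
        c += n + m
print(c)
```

70

n=2,m=2: c = 0+4 = 4
n=3,m=2: c = 4+5 = 9
n=3,m=3: c = 9+6 = 15
n=4,m=2: c = 15+6 = 21
n=4,m=3: c = 21+7 = 28
n=4,m=4: c = 28+8 = 36
n=5,m=2: c = 36+7 = 43
n=5,m=3: c = 43+8 = 51
n=5,m=4: c = 51+9 = 60
n=5,m=5: c = 60+10 = 70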